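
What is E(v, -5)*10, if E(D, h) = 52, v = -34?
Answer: 520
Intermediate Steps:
E(v, -5)*10 = 52*10 = 520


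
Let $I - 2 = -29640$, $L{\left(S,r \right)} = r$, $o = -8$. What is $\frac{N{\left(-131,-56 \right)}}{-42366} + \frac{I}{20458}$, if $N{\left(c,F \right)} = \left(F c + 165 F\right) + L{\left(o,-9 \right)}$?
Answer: $- \frac{608253677}{433361814} \approx -1.4036$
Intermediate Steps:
$I = -29638$ ($I = 2 - 29640 = -29638$)
$N{\left(c,F \right)} = -9 + 165 F + F c$ ($N{\left(c,F \right)} = \left(F c + 165 F\right) - 9 = \left(165 F + F c\right) - 9 = -9 + 165 F + F c$)
$\frac{N{\left(-131,-56 \right)}}{-42366} + \frac{I}{20458} = \frac{-9 + 165 \left(-56\right) - -7336}{-42366} - \frac{29638}{20458} = \left(-9 - 9240 + 7336\right) \left(- \frac{1}{42366}\right) - \frac{14819}{10229} = \left(-1913\right) \left(- \frac{1}{42366}\right) - \frac{14819}{10229} = \frac{1913}{42366} - \frac{14819}{10229} = - \frac{608253677}{433361814}$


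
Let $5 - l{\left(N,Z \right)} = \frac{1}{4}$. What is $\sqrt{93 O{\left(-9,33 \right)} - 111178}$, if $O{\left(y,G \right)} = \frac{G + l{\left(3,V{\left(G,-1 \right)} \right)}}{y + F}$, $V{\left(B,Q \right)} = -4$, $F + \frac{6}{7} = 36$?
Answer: $\frac{i \sqrt{1652774565}}{122} \approx 333.23 i$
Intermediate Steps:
$F = \frac{246}{7}$ ($F = - \frac{6}{7} + 36 = \frac{246}{7} \approx 35.143$)
$l{\left(N,Z \right)} = \frac{19}{4}$ ($l{\left(N,Z \right)} = 5 - \frac{1}{4} = \frac{19}{4}$)
$O{\left(y,G \right)} = \frac{\frac{19}{4} + G}{\frac{246}{7} + y}$ ($O{\left(y,G \right)} = \frac{G + \frac{19}{4}}{y + \frac{246}{7}} = \frac{\frac{19}{4} + G}{\frac{246}{7} + y}$)
$\sqrt{93 O{\left(-9,33 \right)} - 111178} = \sqrt{93 \frac{7 \left(19 + 4 \cdot 33\right)}{4 \left(246 + 7 \left(-9\right)\right)} - 111178} = \sqrt{93 \frac{7 \left(19 + 132\right)}{4 \left(246 - 63\right)} - 111178} = \sqrt{93 \cdot \frac{7}{4} \cdot \frac{1}{183} \cdot 151 - 111178} = \sqrt{93 \cdot \frac{1057}{732} - 111178} = \sqrt{\frac{32767}{244} - 111178} = \sqrt{- \frac{27094665}{244}} = \frac{i \sqrt{1652774565}}{122}$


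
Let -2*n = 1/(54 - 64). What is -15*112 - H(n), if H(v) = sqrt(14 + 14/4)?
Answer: -1680 - sqrt(70)/2 ≈ -1684.2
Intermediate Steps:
n = 1/20 (n = -1/(2*(54 - 64)) = -1/2/(-10) = -1/2*(-1/10) = 1/20 ≈ 0.050000)
H(v) = sqrt(70)/2 (H(v) = sqrt(14 + 14*(1/4)) = sqrt(14 + 7/2) = sqrt(35/2) = sqrt(70)/2)
-15*112 - H(n) = -15*112 - sqrt(70)/2 = -1680 - sqrt(70)/2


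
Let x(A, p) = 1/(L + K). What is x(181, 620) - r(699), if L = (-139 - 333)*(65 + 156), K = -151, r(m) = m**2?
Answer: -51040726264/104463 ≈ -4.8860e+5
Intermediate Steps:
L = -104312 (L = -472*221 = -104312)
x(A, p) = -1/104463 (x(A, p) = 1/(-104312 - 151) = 1/(-104463) = -1/104463)
x(181, 620) - r(699) = -1/104463 - 1*699**2 = -1/104463 - 1*488601 = -1/104463 - 488601 = -51040726264/104463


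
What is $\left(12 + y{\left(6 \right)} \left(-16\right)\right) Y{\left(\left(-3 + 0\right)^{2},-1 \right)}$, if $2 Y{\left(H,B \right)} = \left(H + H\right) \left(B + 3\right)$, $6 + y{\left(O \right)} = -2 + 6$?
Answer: $792$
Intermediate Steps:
$y{\left(O \right)} = -2$ ($y{\left(O \right)} = -6 + \left(-2 + 6\right) = -6 + 4 = -2$)
$Y{\left(H,B \right)} = H \left(3 + B\right)$ ($Y{\left(H,B \right)} = \frac{\left(H + H\right) \left(B + 3\right)}{2} = \frac{2 H \left(3 + B\right)}{2} = H \left(3 + B\right)$)
$\left(12 + y{\left(6 \right)} \left(-16\right)\right) Y{\left(\left(-3 + 0\right)^{2},-1 \right)} = \left(12 - -32\right) \left(-3 + 0\right)^{2} \left(3 - 1\right) = \left(12 + 32\right) \left(-3\right)^{2} \cdot 2 = 44 \cdot 9 \cdot 2 = 44 \cdot 18 = 792$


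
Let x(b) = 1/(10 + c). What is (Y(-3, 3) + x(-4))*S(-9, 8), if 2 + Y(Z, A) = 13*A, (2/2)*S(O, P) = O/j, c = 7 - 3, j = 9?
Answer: -519/14 ≈ -37.071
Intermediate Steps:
c = 4
S(O, P) = O/9
Y(Z, A) = -2 + 13*A
x(b) = 1/14 (x(b) = 1/(10 + 4) = 1/14)
(Y(-3, 3) + x(-4))*S(-9, 8) = ((-2 + 13*3) + 1/14)*((⅑)*(-9)) = ((-2 + 39) + 1/14)*(-1) = (37 + 1/14)*(-1) = (519/14)*(-1) = -519/14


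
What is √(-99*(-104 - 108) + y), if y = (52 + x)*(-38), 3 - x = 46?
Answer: 3*√2294 ≈ 143.69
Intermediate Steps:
x = -43 (x = 3 - 1*46 = 3 - 46 = -43)
y = -342 (y = (52 - 43)*(-38) = 9*(-38) = -342)
√(-99*(-104 - 108) + y) = √(-99*(-104 - 108) - 342) = √(-99*(-212) - 342) = √(20988 - 342) = √20646 = 3*√2294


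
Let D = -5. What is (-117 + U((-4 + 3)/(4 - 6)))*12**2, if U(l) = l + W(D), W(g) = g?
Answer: -17496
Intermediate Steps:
U(l) = -5 + l (U(l) = l - 5 = -5 + l)
(-117 + U((-4 + 3)/(4 - 6)))*12**2 = (-117 + (-5 + (-4 + 3)/(4 - 6)))*12**2 = (-117 + (-5 - 1/(-2)))*144 = (-117 + (-5 - 1*(-1/2)))*144 = (-117 + (-5 + 1/2))*144 = (-117 - 9/2)*144 = -243/2*144 = -17496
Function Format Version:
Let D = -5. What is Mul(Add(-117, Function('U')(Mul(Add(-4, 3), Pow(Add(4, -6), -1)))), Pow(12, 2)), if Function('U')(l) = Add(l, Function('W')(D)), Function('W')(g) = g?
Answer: -17496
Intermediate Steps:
Function('U')(l) = Add(-5, l) (Function('U')(l) = Add(l, -5) = Add(-5, l))
Mul(Add(-117, Function('U')(Mul(Add(-4, 3), Pow(Add(4, -6), -1)))), Pow(12, 2)) = Mul(Add(-117, Add(-5, Mul(Add(-4, 3), Pow(Add(4, -6), -1)))), Pow(12, 2)) = Mul(Add(-117, Add(-5, Mul(-1, Pow(-2, -1)))), 144) = Mul(Add(-117, Add(-5, Mul(-1, Rational(-1, 2)))), 144) = Mul(Add(-117, Add(-5, Rational(1, 2))), 144) = Mul(Add(-117, Rational(-9, 2)), 144) = Mul(Rational(-243, 2), 144) = -17496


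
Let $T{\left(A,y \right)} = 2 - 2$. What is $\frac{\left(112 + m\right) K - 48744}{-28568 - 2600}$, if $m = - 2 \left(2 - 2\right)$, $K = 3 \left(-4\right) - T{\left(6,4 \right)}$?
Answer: $\frac{6261}{3896} \approx 1.607$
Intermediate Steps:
$T{\left(A,y \right)} = 0$
$K = -12$ ($K = 3 \left(-4\right) - 0 = -12 + 0 = -12$)
$m = 0$ ($m = \left(-2\right) 0 = 0$)
$\frac{\left(112 + m\right) K - 48744}{-28568 - 2600} = \frac{\left(112 + 0\right) \left(-12\right) - 48744}{-28568 - 2600} = \frac{112 \left(-12\right) - 48744}{-31168} = \left(-1344 - 48744\right) \left(- \frac{1}{31168}\right) = \left(-50088\right) \left(- \frac{1}{31168}\right) = \frac{6261}{3896}$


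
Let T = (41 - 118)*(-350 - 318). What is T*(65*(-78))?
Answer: -260780520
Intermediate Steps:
T = 51436 (T = -77*(-668) = 51436)
T*(65*(-78)) = 51436*(65*(-78)) = 51436*(-5070) = -260780520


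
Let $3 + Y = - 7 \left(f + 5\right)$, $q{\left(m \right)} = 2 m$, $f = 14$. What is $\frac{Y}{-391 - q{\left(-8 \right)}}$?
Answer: $\frac{136}{375} \approx 0.36267$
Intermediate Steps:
$Y = -136$ ($Y = -3 - 7 \left(14 + 5\right) = -3 - 133 = -136$)
$\frac{Y}{-391 - q{\left(-8 \right)}} = - \frac{136}{-391 - 2 \left(-8\right)} = - \frac{136}{-391 - -16} = - \frac{136}{-391 + 16} = - \frac{136}{-375} = \left(-136\right) \left(- \frac{1}{375}\right) = \frac{136}{375}$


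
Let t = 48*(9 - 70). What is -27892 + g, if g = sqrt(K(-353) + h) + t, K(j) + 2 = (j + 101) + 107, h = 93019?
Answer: -30820 + 2*sqrt(23218) ≈ -30515.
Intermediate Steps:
K(j) = 206 + j (K(j) = -2 + ((j + 101) + 107) = -2 + ((101 + j) + 107) = -2 + (208 + j) = 206 + j)
t = -2928 (t = 48*(-61) = -2928)
g = -2928 + 2*sqrt(23218) (g = sqrt((206 - 353) + 93019) - 2928 = sqrt(-147 + 93019) - 2928 = sqrt(92872) - 2928 = 2*sqrt(23218) - 2928 = -2928 + 2*sqrt(23218) ≈ -2623.3)
-27892 + g = -27892 + (-2928 + 2*sqrt(23218)) = -30820 + 2*sqrt(23218)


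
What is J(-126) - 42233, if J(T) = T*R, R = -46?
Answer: -36437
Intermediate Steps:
J(T) = -46*T (J(T) = T*(-46) = -46*T)
J(-126) - 42233 = -46*(-126) - 42233 = 5796 - 42233 = -36437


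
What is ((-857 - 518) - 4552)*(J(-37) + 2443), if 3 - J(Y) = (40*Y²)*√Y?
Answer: -14497442 + 324562520*I*√37 ≈ -1.4497e+7 + 1.9742e+9*I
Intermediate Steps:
J(Y) = 3 - 40*Y^(5/2) (J(Y) = 3 - 40*Y²*√Y = 3 - 40*Y^(5/2))
((-857 - 518) - 4552)*(J(-37) + 2443) = ((-857 - 518) - 4552)*((3 - 54760*I*√37) + 2443) = (-1375 - 4552)*((3 - 54760*I*√37) + 2443) = -5927*((3 - 54760*I*√37) + 2443) = -5927*(2446 - 54760*I*√37) = -14497442 + 324562520*I*√37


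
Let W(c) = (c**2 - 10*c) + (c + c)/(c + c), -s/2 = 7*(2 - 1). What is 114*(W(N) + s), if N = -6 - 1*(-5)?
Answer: -228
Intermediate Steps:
N = -1 (N = -6 + 5 = -1)
s = -14 (s = -14*(2 - 1) = -14 ≈ -14.000)
W(c) = 1 + c**2 - 10*c (W(c) = (c**2 - 10*c) + (2*c)/((2*c)) = (c**2 - 10*c) + (2*c)*(1/(2*c)) = (c**2 - 10*c) + 1 = 1 + c**2 - 10*c)
114*(W(N) + s) = 114*((1 + (-1)**2 - 10*(-1)) - 14) = 114*((1 + 1 + 10) - 14) = 114*(12 - 14) = 114*(-2) = -228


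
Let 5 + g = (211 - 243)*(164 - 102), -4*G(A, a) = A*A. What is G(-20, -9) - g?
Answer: 1889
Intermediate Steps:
G(A, a) = -A**2/4 (G(A, a) = -A*A/4 = -A**2/4)
g = -1989 (g = -5 + (211 - 243)*(164 - 102) = -5 - 32*62 = -5 - 1984 = -1989)
G(-20, -9) - g = -1/4*(-20)**2 - 1*(-1989) = -1/4*400 + 1989 = -100 + 1989 = 1889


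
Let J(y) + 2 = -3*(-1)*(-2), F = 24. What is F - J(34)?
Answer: 32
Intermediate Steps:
J(y) = -8 (J(y) = -2 - 3*(-1)*(-2) = -2 + 3*(-2) = -2 - 6 = -8)
F - J(34) = 24 - 1*(-8) = 24 + 8 = 32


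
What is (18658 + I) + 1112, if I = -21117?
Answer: -1347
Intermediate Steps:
(18658 + I) + 1112 = (18658 - 21117) + 1112 = -2459 + 1112 = -1347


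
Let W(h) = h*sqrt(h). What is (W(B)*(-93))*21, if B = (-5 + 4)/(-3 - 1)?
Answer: -1953/8 ≈ -244.13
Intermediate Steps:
B = 1/4 (B = -1/(-4) = -1*(-1/4) = 1/4 ≈ 0.25000)
W(h) = h**(3/2)
(W(B)*(-93))*21 = ((1/4)**(3/2)*(-93))*21 = ((1/8)*(-93))*21 = -93/8*21 = -1953/8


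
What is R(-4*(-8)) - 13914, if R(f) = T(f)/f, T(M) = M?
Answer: -13913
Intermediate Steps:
R(f) = 1 (R(f) = f/f = 1)
R(-4*(-8)) - 13914 = 1 - 13914 = -13913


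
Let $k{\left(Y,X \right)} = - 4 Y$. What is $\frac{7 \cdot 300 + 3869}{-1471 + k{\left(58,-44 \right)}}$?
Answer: $- \frac{5969}{1703} \approx -3.505$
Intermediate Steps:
$\frac{7 \cdot 300 + 3869}{-1471 + k{\left(58,-44 \right)}} = \frac{7 \cdot 300 + 3869}{-1471 - 232} = \frac{2100 + 3869}{-1471 - 232} = \frac{5969}{-1703} = 5969 \left(- \frac{1}{1703}\right) = - \frac{5969}{1703}$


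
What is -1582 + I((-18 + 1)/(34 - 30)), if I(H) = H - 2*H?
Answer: -6311/4 ≈ -1577.8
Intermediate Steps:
I(H) = -H
-1582 + I((-18 + 1)/(34 - 30)) = -1582 - (-18 + 1)/(34 - 30) = -1582 - (-17)/4 = -1582 - 1*(-17/4) = -1582 + 17/4 = -6311/4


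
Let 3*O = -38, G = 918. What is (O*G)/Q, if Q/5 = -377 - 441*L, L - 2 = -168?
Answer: -11628/364145 ≈ -0.031932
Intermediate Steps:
L = -166 (L = 2 - 168 = -166)
O = -38/3 (O = (1/3)*(-38) = -38/3 ≈ -12.667)
Q = 364145 (Q = 5*(-377 - 441*(-166)) = 5*(-377 + 73206) = 5*72829 = 364145)
(O*G)/Q = -38/3*918/364145 = -11628*1/364145 = -11628/364145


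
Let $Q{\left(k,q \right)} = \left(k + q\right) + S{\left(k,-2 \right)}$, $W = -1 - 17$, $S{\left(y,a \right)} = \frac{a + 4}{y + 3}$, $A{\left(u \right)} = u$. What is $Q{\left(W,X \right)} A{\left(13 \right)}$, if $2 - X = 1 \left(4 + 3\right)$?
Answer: $- \frac{4511}{15} \approx -300.73$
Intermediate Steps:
$S{\left(y,a \right)} = \frac{4 + a}{3 + y}$
$X = -5$ ($X = 2 - 1 \left(4 + 3\right) = 2 - 1 \cdot 7 = 2 - 7 = -5$)
$W = -18$
$Q{\left(k,q \right)} = k + q + \frac{2}{3 + k}$ ($Q{\left(k,q \right)} = \left(k + q\right) + \frac{4 - 2}{3 + k} = \left(k + q\right) + \frac{1}{3 + k} 2 = \left(k + q\right) + \frac{2}{3 + k} = k + q + \frac{2}{3 + k}$)
$Q{\left(W,X \right)} A{\left(13 \right)} = \frac{2 + \left(3 - 18\right) \left(-18 - 5\right)}{3 - 18} \cdot 13 = \frac{2 - -345}{-15} \cdot 13 = - \frac{2 + 345}{15} \cdot 13 = \left(- \frac{1}{15}\right) 347 \cdot 13 = \left(- \frac{347}{15}\right) 13 = - \frac{4511}{15}$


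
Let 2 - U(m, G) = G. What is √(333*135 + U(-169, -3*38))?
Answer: √45071 ≈ 212.30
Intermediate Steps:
U(m, G) = 2 - G
√(333*135 + U(-169, -3*38)) = √(333*135 + (2 - (-3)*38)) = √(44955 + (2 - 1*(-114))) = √(44955 + (2 + 114)) = √(44955 + 116) = √45071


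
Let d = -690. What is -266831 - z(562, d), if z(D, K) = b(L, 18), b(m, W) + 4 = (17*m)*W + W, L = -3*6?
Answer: -261337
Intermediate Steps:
L = -18
b(m, W) = -4 + W + 17*W*m (b(m, W) = -4 + ((17*m)*W + W) = -4 + (17*W*m + W) = -4 + (W + 17*W*m) = -4 + W + 17*W*m)
z(D, K) = -5494 (z(D, K) = -4 + 18 + 17*18*(-18) = -4 + 18 - 5508 = -5494)
-266831 - z(562, d) = -266831 - 1*(-5494) = -266831 + 5494 = -261337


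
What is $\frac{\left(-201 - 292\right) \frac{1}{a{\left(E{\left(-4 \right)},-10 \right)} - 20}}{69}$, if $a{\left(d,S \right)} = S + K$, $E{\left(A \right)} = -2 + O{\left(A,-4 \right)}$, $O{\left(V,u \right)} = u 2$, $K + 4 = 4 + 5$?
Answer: $\frac{493}{1725} \approx 0.2858$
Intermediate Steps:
$K = 5$ ($K = -4 + \left(4 + 5\right) = -4 + 9 = 5$)
$O{\left(V,u \right)} = 2 u$
$E{\left(A \right)} = -10$ ($E{\left(A \right)} = -2 + 2 \left(-4\right) = -2 - 8 = -10$)
$a{\left(d,S \right)} = 5 + S$ ($a{\left(d,S \right)} = S + 5 = 5 + S$)
$\frac{\left(-201 - 292\right) \frac{1}{a{\left(E{\left(-4 \right)},-10 \right)} - 20}}{69} = \frac{\left(-201 - 292\right) \frac{1}{\left(5 - 10\right) - 20}}{69} = - \frac{493}{-5 - 20} \cdot \frac{1}{69} = - \frac{493}{-25} \cdot \frac{1}{69} = \left(-493\right) \left(- \frac{1}{25}\right) \frac{1}{69} = \frac{493}{25} \cdot \frac{1}{69} = \frac{493}{1725}$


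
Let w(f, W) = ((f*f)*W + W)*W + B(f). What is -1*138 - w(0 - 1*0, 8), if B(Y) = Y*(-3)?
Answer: -202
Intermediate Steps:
B(Y) = -3*Y
w(f, W) = -3*f + W*(W + W*f**2) (w(f, W) = ((f*f)*W + W)*W - 3*f = (f**2*W + W)*W - 3*f = (W*f**2 + W)*W - 3*f = (W + W*f**2)*W - 3*f = W*(W + W*f**2) - 3*f = -3*f + W*(W + W*f**2))
-1*138 - w(0 - 1*0, 8) = -1*138 - (8**2 - 3*(0 - 1*0) + 8**2*(0 - 1*0)**2) = -138 - (64 - 3*(0 + 0) + 64*(0 + 0)**2) = -138 - (64 - 3*0 + 64*0**2) = -138 - (64 + 0 + 64*0) = -138 - (64 + 0 + 0) = -138 - 1*64 = -138 - 64 = -202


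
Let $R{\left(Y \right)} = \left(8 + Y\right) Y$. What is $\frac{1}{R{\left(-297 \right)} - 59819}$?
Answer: $\frac{1}{26014} \approx 3.8441 \cdot 10^{-5}$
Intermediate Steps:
$R{\left(Y \right)} = Y \left(8 + Y\right)$
$\frac{1}{R{\left(-297 \right)} - 59819} = \frac{1}{- 297 \left(8 - 297\right) - 59819} = \frac{1}{\left(-297\right) \left(-289\right) - 59819} = \frac{1}{85833 - 59819} = \frac{1}{26014}$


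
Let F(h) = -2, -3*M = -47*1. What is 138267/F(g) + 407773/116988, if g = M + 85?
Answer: -8087382125/116988 ≈ -69130.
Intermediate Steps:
M = 47/3 (M = -(-47)/3 = -1/3*(-47) = 47/3 ≈ 15.667)
g = 302/3 (g = 47/3 + 85 = 302/3 ≈ 100.67)
138267/F(g) + 407773/116988 = 138267/(-2) + 407773/116988 = 138267*(-1/2) + 407773*(1/116988) = -138267/2 + 407773/116988 = -8087382125/116988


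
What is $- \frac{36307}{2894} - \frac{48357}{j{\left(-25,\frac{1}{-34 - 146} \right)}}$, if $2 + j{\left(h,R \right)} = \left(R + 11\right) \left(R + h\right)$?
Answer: $\frac{4208466585547}{25965775426} \approx 162.08$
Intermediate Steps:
$j{\left(h,R \right)} = -2 + \left(11 + R\right) \left(R + h\right)$ ($j{\left(h,R \right)} = -2 + \left(R + 11\right) \left(R + h\right) = -2 + \left(11 + R\right) \left(R + h\right)$)
$- \frac{36307}{2894} - \frac{48357}{j{\left(-25,\frac{1}{-34 - 146} \right)}} = - \frac{36307}{2894} - \frac{48357}{-2 + \left(\frac{1}{-34 - 146}\right)^{2} + \frac{11}{-34 - 146} + 11 \left(-25\right) + \frac{1}{-34 - 146} \left(-25\right)} = \left(-36307\right) \frac{1}{2894} - \frac{48357}{-2 + \left(\frac{1}{-180}\right)^{2} + \frac{11}{-180} - 275 + \frac{1}{-180} \left(-25\right)} = - \frac{36307}{2894} - \frac{48357}{-2 + \left(- \frac{1}{180}\right)^{2} + 11 \left(- \frac{1}{180}\right) - 275 - - \frac{5}{36}} = - \frac{36307}{2894} - \frac{48357}{-2 + \frac{1}{32400} - \frac{11}{180} - 275 + \frac{5}{36}} = - \frac{36307}{2894} - \frac{48357}{- \frac{8972279}{32400}} = - \frac{36307}{2894} - - \frac{1566766800}{8972279} = - \frac{36307}{2894} + \frac{1566766800}{8972279} = \frac{4208466585547}{25965775426}$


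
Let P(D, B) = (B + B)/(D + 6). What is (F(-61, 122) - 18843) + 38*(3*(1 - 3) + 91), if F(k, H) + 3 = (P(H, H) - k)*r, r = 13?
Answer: -473543/32 ≈ -14798.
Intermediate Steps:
P(D, B) = 2*B/(6 + D) (P(D, B) = (2*B)/(6 + D) = 2*B/(6 + D))
F(k, H) = -3 - 13*k + 26*H/(6 + H) (F(k, H) = -3 + (2*H/(6 + H) - k)*13 = -3 + (-k + 2*H/(6 + H))*13 = -3 + (-13*k + 26*H/(6 + H)) = -3 - 13*k + 26*H/(6 + H))
(F(-61, 122) - 18843) + 38*(3*(1 - 3) + 91) = ((26*122 - (3 + 13*(-61))*(6 + 122))/(6 + 122) - 18843) + 38*(3*(1 - 3) + 91) = ((3172 - 1*(3 - 793)*128)/128 - 18843) + 38*(3*(-2) + 91) = ((3172 - 1*(-790)*128)/128 - 18843) + 38*(-6 + 91) = ((3172 + 101120)/128 - 18843) + 38*85 = ((1/128)*104292 - 18843) + 3230 = (26073/32 - 18843) + 3230 = -576903/32 + 3230 = -473543/32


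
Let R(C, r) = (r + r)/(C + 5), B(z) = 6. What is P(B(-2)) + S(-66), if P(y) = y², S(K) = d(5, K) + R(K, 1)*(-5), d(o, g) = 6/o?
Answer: 11396/305 ≈ 37.364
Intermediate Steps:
R(C, r) = 2*r/(5 + C) (R(C, r) = (2*r)/(5 + C) = 2*r/(5 + C))
S(K) = 6/5 - 10/(5 + K) (S(K) = 6/5 + (2*1/(5 + K))*(-5) = 6*(⅕) + (2/(5 + K))*(-5) = 6/5 - 10/(5 + K))
P(B(-2)) + S(-66) = 6² + 2*(-10 + 3*(-66))/(5*(5 - 66)) = 36 + (⅖)*(-10 - 198)/(-61) = 36 + (⅖)*(-1/61)*(-208) = 36 + 416/305 = 11396/305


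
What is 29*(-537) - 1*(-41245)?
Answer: 25672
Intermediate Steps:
29*(-537) - 1*(-41245) = -15573 + 41245 = 25672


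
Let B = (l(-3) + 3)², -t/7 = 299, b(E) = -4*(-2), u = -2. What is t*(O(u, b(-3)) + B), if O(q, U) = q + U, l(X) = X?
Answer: -12558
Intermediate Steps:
b(E) = 8
t = -2093 (t = -7*299 = -2093)
B = 0 (B = (-3 + 3)² = 0² = 0)
O(q, U) = U + q
t*(O(u, b(-3)) + B) = -2093*((8 - 2) + 0) = -2093*(6 + 0) = -2093*6 = -12558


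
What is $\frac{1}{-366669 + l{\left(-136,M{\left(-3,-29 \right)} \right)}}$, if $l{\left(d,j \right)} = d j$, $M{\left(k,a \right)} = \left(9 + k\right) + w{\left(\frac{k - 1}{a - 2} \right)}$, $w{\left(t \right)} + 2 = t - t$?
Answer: $- \frac{1}{367213} \approx -2.7232 \cdot 10^{-6}$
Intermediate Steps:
$w{\left(t \right)} = -2$ ($w{\left(t \right)} = -2 + \left(t - t\right) = -2 + 0 = -2$)
$M{\left(k,a \right)} = 7 + k$ ($M{\left(k,a \right)} = \left(9 + k\right) - 2 = 7 + k$)
$\frac{1}{-366669 + l{\left(-136,M{\left(-3,-29 \right)} \right)}} = \frac{1}{-366669 - 136 \left(7 - 3\right)} = \frac{1}{-366669 - 544} = \frac{1}{-367213} = - \frac{1}{367213}$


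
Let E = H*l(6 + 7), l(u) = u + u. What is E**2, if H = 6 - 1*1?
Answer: 16900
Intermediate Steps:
H = 5 (H = 6 - 1 = 5)
l(u) = 2*u
E = 130 (E = 5*(2*(6 + 7)) = 5*(2*13) = 5*26 = 130)
E**2 = 130**2 = 16900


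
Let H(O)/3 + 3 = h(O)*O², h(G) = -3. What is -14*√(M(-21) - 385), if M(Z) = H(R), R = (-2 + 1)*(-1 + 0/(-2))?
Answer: -14*I*√403 ≈ -281.05*I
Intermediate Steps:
R = 1 (R = -(-1 + 0*(-½)) = -(-1 + 0) = -1*(-1) = 1)
H(O) = -9 - 9*O² (H(O) = -9 + 3*(-3*O²) = -9 - 9*O²)
M(Z) = -18 (M(Z) = -9 - 9*1² = -9 - 9*1 = -9 - 9 = -18)
-14*√(M(-21) - 385) = -14*√(-18 - 385) = -14*I*√403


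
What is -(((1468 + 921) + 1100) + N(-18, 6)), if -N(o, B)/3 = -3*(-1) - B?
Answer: -3498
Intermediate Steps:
N(o, B) = -9 + 3*B (N(o, B) = -3*(-3*(-1) - B) = -3*(3 - B) = -9 + 3*B)
-(((1468 + 921) + 1100) + N(-18, 6)) = -(((1468 + 921) + 1100) + (-9 + 3*6)) = -((2389 + 1100) + (-9 + 18)) = -(3489 + 9) = -1*3498 = -3498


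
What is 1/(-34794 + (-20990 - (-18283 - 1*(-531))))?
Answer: -1/38032 ≈ -2.6294e-5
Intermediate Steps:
1/(-34794 + (-20990 - (-18283 - 1*(-531)))) = 1/(-34794 + (-20990 - (-18283 + 531))) = 1/(-34794 + (-20990 - 1*(-17752))) = 1/(-34794 + (-20990 + 17752)) = 1/(-34794 - 3238) = 1/(-38032) = -1/38032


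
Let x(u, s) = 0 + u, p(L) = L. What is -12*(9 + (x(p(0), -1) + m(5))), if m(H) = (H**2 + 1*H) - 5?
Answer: -408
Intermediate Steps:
x(u, s) = u
m(H) = -5 + H + H**2 (m(H) = (H**2 + H) - 5 = (H + H**2) - 5 = -5 + H + H**2)
-12*(9 + (x(p(0), -1) + m(5))) = -12*(9 + (0 + (-5 + 5 + 5**2))) = -12*(9 + (0 + (-5 + 5 + 25))) = -12*(9 + (0 + 25)) = -12*(9 + 25) = -12*34 = -408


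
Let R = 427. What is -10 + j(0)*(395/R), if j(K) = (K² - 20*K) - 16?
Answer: -10590/427 ≈ -24.801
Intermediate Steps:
j(K) = -16 + K² - 20*K
-10 + j(0)*(395/R) = -10 + (-16 + 0² - 20*0)*(395/427) = -10 + (-16 + 0 + 0)*(395*(1/427)) = -10 - 16*395/427 = -10 - 6320/427 = -10590/427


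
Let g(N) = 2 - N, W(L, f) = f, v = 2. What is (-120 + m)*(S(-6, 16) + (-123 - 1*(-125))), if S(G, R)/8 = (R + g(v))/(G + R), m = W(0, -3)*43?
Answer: -18426/5 ≈ -3685.2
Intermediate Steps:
m = -129 (m = -3*43 = -129)
S(G, R) = 8*R/(G + R) (S(G, R) = 8*((R + (2 - 1*2))/(G + R)) = 8*((R + (2 - 2))/(G + R)) = 8*((R + 0)/(G + R)) = 8*(R/(G + R)) = 8*R/(G + R))
(-120 + m)*(S(-6, 16) + (-123 - 1*(-125))) = (-120 - 129)*(8*16/(-6 + 16) + (-123 - 1*(-125))) = -249*(8*16/10 + (-123 + 125)) = -249*(8*16*(⅒) + 2) = -249*(64/5 + 2) = -249*74/5 = -18426/5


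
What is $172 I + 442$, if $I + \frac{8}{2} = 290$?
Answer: $49634$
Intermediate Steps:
$I = 286$ ($I = -4 + 290 = 286$)
$172 I + 442 = 172 \cdot 286 + 442 = 49192 + 442 = 49634$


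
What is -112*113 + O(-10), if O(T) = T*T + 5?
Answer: -12551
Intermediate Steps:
O(T) = 5 + T² (O(T) = T² + 5 = 5 + T²)
-112*113 + O(-10) = -112*113 + (5 + (-10)²) = -12656 + (5 + 100) = -12656 + 105 = -12551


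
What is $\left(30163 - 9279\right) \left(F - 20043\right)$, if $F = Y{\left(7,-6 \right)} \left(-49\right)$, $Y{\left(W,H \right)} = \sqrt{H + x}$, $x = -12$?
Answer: $-418578012 - 3069948 i \sqrt{2} \approx -4.1858 \cdot 10^{8} - 4.3416 \cdot 10^{6} i$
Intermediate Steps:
$Y{\left(W,H \right)} = \sqrt{-12 + H}$ ($Y{\left(W,H \right)} = \sqrt{H - 12} = \sqrt{-12 + H}$)
$F = - 147 i \sqrt{2}$ ($F = \sqrt{-12 - 6} \left(-49\right) = \sqrt{-18} \left(-49\right) = 3 i \sqrt{2} \left(-49\right) = - 147 i \sqrt{2} \approx - 207.89 i$)
$\left(30163 - 9279\right) \left(F - 20043\right) = \left(30163 - 9279\right) \left(- 147 i \sqrt{2} - 20043\right) = 20884 \left(-20043 - 147 i \sqrt{2}\right) = -418578012 - 3069948 i \sqrt{2}$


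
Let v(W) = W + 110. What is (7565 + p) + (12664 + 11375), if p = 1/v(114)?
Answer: 7079297/224 ≈ 31604.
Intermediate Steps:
v(W) = 110 + W
p = 1/224 (p = 1/(110 + 114) = 1/224 ≈ 0.0044643)
(7565 + p) + (12664 + 11375) = (7565 + 1/224) + (12664 + 11375) = 1694561/224 + 24039 = 7079297/224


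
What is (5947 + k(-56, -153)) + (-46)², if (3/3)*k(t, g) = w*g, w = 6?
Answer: 7145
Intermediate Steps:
k(t, g) = 6*g
(5947 + k(-56, -153)) + (-46)² = (5947 + 6*(-153)) + (-46)² = (5947 - 918) + 2116 = 5029 + 2116 = 7145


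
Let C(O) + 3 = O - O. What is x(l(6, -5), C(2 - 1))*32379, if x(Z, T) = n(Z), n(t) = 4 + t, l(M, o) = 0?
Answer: 129516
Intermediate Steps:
C(O) = -3 (C(O) = -3 + (O - O) = -3 + 0 = -3)
x(Z, T) = 4 + Z
x(l(6, -5), C(2 - 1))*32379 = (4 + 0)*32379 = 4*32379 = 129516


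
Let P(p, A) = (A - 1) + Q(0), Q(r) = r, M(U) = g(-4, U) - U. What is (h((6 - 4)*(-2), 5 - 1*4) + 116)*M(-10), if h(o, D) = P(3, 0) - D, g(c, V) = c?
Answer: 684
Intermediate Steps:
M(U) = -4 - U
P(p, A) = -1 + A (P(p, A) = (A - 1) + 0 = (-1 + A) + 0 = -1 + A)
h(o, D) = -1 - D (h(o, D) = (-1 + 0) - D = -1 - D)
(h((6 - 4)*(-2), 5 - 1*4) + 116)*M(-10) = ((-1 - (5 - 1*4)) + 116)*(-4 - 1*(-10)) = ((-1 - (5 - 4)) + 116)*(-4 + 10) = ((-1 - 1*1) + 116)*6 = ((-1 - 1) + 116)*6 = (-2 + 116)*6 = 114*6 = 684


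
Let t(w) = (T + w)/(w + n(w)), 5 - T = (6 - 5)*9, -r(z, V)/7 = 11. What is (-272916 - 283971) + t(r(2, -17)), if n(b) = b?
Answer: -85760517/154 ≈ -5.5689e+5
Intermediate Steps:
r(z, V) = -77 (r(z, V) = -7*11 = -77)
T = -4 (T = 5 - (6 - 5)*9 = 5 - 9 = -4)
t(w) = (-4 + w)/(2*w) (t(w) = (-4 + w)/(w + w) = (-4 + w)/((2*w)) = (-4 + w)*(1/(2*w)) = (-4 + w)/(2*w))
(-272916 - 283971) + t(r(2, -17)) = (-272916 - 283971) + (1/2)*(-4 - 77)/(-77) = -556887 + (1/2)*(-1/77)*(-81) = -556887 + 81/154 = -85760517/154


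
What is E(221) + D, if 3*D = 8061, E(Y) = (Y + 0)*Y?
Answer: 51528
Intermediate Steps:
E(Y) = Y**2 (E(Y) = Y*Y = Y**2)
D = 2687 (D = (1/3)*8061 = 2687)
E(221) + D = 221**2 + 2687 = 48841 + 2687 = 51528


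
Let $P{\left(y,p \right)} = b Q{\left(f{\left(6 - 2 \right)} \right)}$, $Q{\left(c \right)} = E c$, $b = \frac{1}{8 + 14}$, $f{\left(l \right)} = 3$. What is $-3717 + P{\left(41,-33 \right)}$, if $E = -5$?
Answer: $- \frac{81789}{22} \approx -3717.7$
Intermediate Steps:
$b = \frac{1}{22} \approx 0.045455$
$Q{\left(c \right)} = - 5 c$
$P{\left(y,p \right)} = - \frac{15}{22}$ ($P{\left(y,p \right)} = \frac{\left(-5\right) 3}{22} = \frac{1}{22} \left(-15\right) = - \frac{15}{22}$)
$-3717 + P{\left(41,-33 \right)} = -3717 - \frac{15}{22} = - \frac{81789}{22}$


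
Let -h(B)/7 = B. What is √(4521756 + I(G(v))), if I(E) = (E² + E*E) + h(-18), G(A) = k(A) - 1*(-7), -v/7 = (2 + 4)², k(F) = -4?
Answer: 10*√45219 ≈ 2126.5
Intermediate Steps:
h(B) = -7*B
v = -252 (v = -7*(2 + 4)² = -7*6² = -7*36 = -252)
G(A) = 3 (G(A) = -4 - 1*(-7) = -4 + 7 = 3)
I(E) = 126 + 2*E² (I(E) = (E² + E*E) - 7*(-18) = (E² + E²) + 126 = 2*E² + 126 = 126 + 2*E²)
√(4521756 + I(G(v))) = √(4521756 + (126 + 2*3²)) = √(4521756 + (126 + 2*9)) = √(4521756 + (126 + 18)) = √(4521756 + 144) = √4521900 = 10*√45219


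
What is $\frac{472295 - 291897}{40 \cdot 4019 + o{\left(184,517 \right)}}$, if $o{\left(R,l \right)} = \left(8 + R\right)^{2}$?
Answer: $\frac{90199}{98812} \approx 0.91283$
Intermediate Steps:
$\frac{472295 - 291897}{40 \cdot 4019 + o{\left(184,517 \right)}} = \frac{472295 - 291897}{40 \cdot 4019 + \left(8 + 184\right)^{2}} = \frac{180398}{160760 + 192^{2}} = \frac{180398}{160760 + 36864} = \frac{180398}{197624} = 180398 \cdot \frac{1}{197624} = \frac{90199}{98812}$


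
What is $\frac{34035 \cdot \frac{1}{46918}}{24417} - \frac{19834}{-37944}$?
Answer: $\frac{631196068729}{1207459033524} \approx 0.52275$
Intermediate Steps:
$\frac{34035 \cdot \frac{1}{46918}}{24417} - \frac{19834}{-37944} = 34035 \cdot \frac{1}{46918} \cdot \frac{1}{24417} - - \frac{9917}{18972} = \frac{34035}{46918} \cdot \frac{1}{24417} + \frac{9917}{18972} = \frac{11345}{381865602} + \frac{9917}{18972} = \frac{631196068729}{1207459033524}$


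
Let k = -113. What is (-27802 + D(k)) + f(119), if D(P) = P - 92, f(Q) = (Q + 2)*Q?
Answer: -13608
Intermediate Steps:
f(Q) = Q*(2 + Q) (f(Q) = (2 + Q)*Q = Q*(2 + Q))
D(P) = -92 + P
(-27802 + D(k)) + f(119) = (-27802 + (-92 - 113)) + 119*(2 + 119) = (-27802 - 205) + 119*121 = -28007 + 14399 = -13608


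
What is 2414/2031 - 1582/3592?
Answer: 2729023/3647676 ≈ 0.74815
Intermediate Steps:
2414/2031 - 1582/3592 = 2414*(1/2031) - 1582*1/3592 = 2414/2031 - 791/1796 = 2729023/3647676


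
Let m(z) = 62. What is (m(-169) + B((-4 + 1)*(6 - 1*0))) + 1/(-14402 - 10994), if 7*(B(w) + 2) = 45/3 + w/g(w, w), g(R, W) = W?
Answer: 1581807/25396 ≈ 62.286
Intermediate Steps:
B(w) = 2/7 (B(w) = -2 + (45/3 + w/w)/7 = -2 + (45*(⅓) + 1)/7 = -2 + (15 + 1)/7 = -2 + (⅐)*16 = -2 + 16/7 = 2/7)
(m(-169) + B((-4 + 1)*(6 - 1*0))) + 1/(-14402 - 10994) = (62 + 2/7) + 1/(-14402 - 10994) = 436/7 + 1/(-25396) = 436/7 - 1/25396 = 1581807/25396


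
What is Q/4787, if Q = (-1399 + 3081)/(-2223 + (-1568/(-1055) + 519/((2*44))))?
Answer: -156156880/984675325517 ≈ -0.00015859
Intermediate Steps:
Q = -156156880/205697791 (Q = 1682/(-2223 + (-1568*(-1/1055) + 519/88)) = 1682/(-2223 + (1568/1055 + 519*(1/88))) = 1682/(-2223 + (1568/1055 + 519/88)) = 1682/(-2223 + 685529/92840) = 1682/(-205697791/92840) = 1682*(-92840/205697791) = -156156880/205697791 ≈ -0.75916)
Q/4787 = -156156880/205697791/4787 = -156156880/205697791*1/4787 = -156156880/984675325517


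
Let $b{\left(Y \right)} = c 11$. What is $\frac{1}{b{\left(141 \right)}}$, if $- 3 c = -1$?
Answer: $\frac{3}{11} \approx 0.27273$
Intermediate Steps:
$c = \frac{1}{3}$ ($c = \left(- \frac{1}{3}\right) \left(-1\right) = \frac{1}{3} \approx 0.33333$)
$b{\left(Y \right)} = \frac{11}{3}$ ($b{\left(Y \right)} = \frac{1}{3} \cdot 11 = \frac{11}{3}$)
$\frac{1}{b{\left(141 \right)}} = \frac{1}{\frac{11}{3}} = \frac{3}{11}$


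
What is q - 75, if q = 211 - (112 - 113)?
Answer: 137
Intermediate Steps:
q = 212 (q = 211 - 1*(-1) = 211 + 1 = 212)
q - 75 = 212 - 75 = 137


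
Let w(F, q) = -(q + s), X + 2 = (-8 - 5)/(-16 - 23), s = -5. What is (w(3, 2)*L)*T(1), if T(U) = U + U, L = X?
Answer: -10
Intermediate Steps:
X = -5/3 (X = -2 + (-8 - 5)/(-16 - 23) = -2 - 13/(-39) = -2 - 13*(-1/39) = -2 + 1/3 = -5/3 ≈ -1.6667)
L = -5/3 ≈ -1.6667
T(U) = 2*U
w(F, q) = 5 - q (w(F, q) = -(q - 5) = -(-5 + q) = 5 - q)
(w(3, 2)*L)*T(1) = ((5 - 1*2)*(-5/3))*(2*1) = ((5 - 2)*(-5/3))*2 = (3*(-5/3))*2 = -5*2 = -10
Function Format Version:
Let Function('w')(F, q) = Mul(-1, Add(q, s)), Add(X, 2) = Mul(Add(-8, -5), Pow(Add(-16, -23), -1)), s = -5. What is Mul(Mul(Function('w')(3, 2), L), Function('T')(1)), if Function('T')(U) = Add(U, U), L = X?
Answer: -10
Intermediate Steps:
X = Rational(-5, 3) (X = Add(-2, Mul(Add(-8, -5), Pow(Add(-16, -23), -1))) = Add(-2, Mul(-13, Pow(-39, -1))) = Add(-2, Mul(-13, Rational(-1, 39))) = Add(-2, Rational(1, 3)) = Rational(-5, 3) ≈ -1.6667)
L = Rational(-5, 3) ≈ -1.6667
Function('T')(U) = Mul(2, U)
Function('w')(F, q) = Add(5, Mul(-1, q)) (Function('w')(F, q) = Mul(-1, Add(q, -5)) = Mul(-1, Add(-5, q)) = Add(5, Mul(-1, q)))
Mul(Mul(Function('w')(3, 2), L), Function('T')(1)) = Mul(Mul(Add(5, Mul(-1, 2)), Rational(-5, 3)), Mul(2, 1)) = Mul(Mul(Add(5, -2), Rational(-5, 3)), 2) = Mul(Mul(3, Rational(-5, 3)), 2) = Mul(-5, 2) = -10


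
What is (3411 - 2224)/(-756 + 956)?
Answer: 1187/200 ≈ 5.9350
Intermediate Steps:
(3411 - 2224)/(-756 + 956) = 1187/200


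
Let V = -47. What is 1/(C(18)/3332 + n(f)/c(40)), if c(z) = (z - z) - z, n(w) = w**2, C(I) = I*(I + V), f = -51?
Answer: -33320/2171853 ≈ -0.015342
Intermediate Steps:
C(I) = I*(-47 + I) (C(I) = I*(I - 47) = I*(-47 + I))
c(z) = -z (c(z) = 0 - z = -z)
1/(C(18)/3332 + n(f)/c(40)) = 1/((18*(-47 + 18))/3332 + (-51)**2/((-1*40))) = 1/((18*(-29))*(1/3332) + 2601/(-40)) = 1/(-522*1/3332 + 2601*(-1/40)) = 1/(-261/1666 - 2601/40) = 1/(-2171853/33320) = -33320/2171853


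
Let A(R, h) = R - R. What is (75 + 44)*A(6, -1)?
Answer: 0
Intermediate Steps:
A(R, h) = 0
(75 + 44)*A(6, -1) = (75 + 44)*0 = 119*0 = 0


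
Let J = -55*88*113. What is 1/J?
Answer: -1/546920 ≈ -1.8284e-6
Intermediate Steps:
J = -546920 (J = -4840*113 = -546920)
1/J = 1/(-546920) = -1/546920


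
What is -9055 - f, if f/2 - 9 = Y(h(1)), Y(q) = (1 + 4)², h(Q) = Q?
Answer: -9123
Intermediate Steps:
Y(q) = 25 (Y(q) = 5² = 25)
f = 68 (f = 18 + 2*25 = 18 + 50 = 68)
-9055 - f = -9055 - 1*68 = -9055 - 68 = -9123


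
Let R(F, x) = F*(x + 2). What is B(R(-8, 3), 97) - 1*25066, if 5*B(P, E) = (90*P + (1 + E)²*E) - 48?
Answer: 160522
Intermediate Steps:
R(F, x) = F*(2 + x)
B(P, E) = -48/5 + 18*P + E*(1 + E)²/5 (B(P, E) = ((90*P + (1 + E)²*E) - 48)/5 = ((90*P + E*(1 + E)²) - 48)/5 = (-48 + 90*P + E*(1 + E)²)/5 = -48/5 + 18*P + E*(1 + E)²/5)
B(R(-8, 3), 97) - 1*25066 = (-48/5 + 18*(-8*(2 + 3)) + (⅕)*97*(1 + 97)²) - 1*25066 = (-48/5 + 18*(-8*5) + (⅕)*97*98²) - 25066 = (-48/5 + 18*(-40) + (⅕)*97*9604) - 25066 = (-48/5 - 720 + 931588/5) - 25066 = 185588 - 25066 = 160522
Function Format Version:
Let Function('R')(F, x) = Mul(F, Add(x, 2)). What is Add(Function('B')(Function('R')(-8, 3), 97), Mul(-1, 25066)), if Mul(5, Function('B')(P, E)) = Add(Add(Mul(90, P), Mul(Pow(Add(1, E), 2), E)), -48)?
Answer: 160522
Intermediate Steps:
Function('R')(F, x) = Mul(F, Add(2, x))
Function('B')(P, E) = Add(Rational(-48, 5), Mul(18, P), Mul(Rational(1, 5), E, Pow(Add(1, E), 2))) (Function('B')(P, E) = Mul(Rational(1, 5), Add(Add(Mul(90, P), Mul(Pow(Add(1, E), 2), E)), -48)) = Mul(Rational(1, 5), Add(Add(Mul(90, P), Mul(E, Pow(Add(1, E), 2))), -48)) = Mul(Rational(1, 5), Add(-48, Mul(90, P), Mul(E, Pow(Add(1, E), 2)))) = Add(Rational(-48, 5), Mul(18, P), Mul(Rational(1, 5), E, Pow(Add(1, E), 2))))
Add(Function('B')(Function('R')(-8, 3), 97), Mul(-1, 25066)) = Add(Add(Rational(-48, 5), Mul(18, Mul(-8, Add(2, 3))), Mul(Rational(1, 5), 97, Pow(Add(1, 97), 2))), Mul(-1, 25066)) = Add(Add(Rational(-48, 5), Mul(18, Mul(-8, 5)), Mul(Rational(1, 5), 97, Pow(98, 2))), -25066) = Add(Add(Rational(-48, 5), Mul(18, -40), Mul(Rational(1, 5), 97, 9604)), -25066) = Add(Add(Rational(-48, 5), -720, Rational(931588, 5)), -25066) = Add(185588, -25066) = 160522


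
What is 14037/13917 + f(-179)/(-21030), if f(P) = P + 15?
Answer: 49580083/48779085 ≈ 1.0164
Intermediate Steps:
f(P) = 15 + P
14037/13917 + f(-179)/(-21030) = 14037/13917 + (15 - 179)/(-21030) = 14037*(1/13917) - 164*(-1/21030) = 4679/4639 + 82/10515 = 49580083/48779085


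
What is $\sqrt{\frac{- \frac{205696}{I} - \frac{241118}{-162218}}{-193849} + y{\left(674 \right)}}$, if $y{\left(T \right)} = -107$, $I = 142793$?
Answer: $\frac{i \sqrt{11006944039201047057540036025318}}{320731407337859} \approx 10.344 i$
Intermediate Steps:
$\sqrt{\frac{- \frac{205696}{I} - \frac{241118}{-162218}}{-193849} + y{\left(674 \right)}} = \sqrt{\frac{- \frac{205696}{142793} - \frac{241118}{-162218}}{-193849} - 107} = \sqrt{\left(\left(-205696\right) \frac{1}{142793} - - \frac{120559}{81109}\right) \left(- \frac{1}{193849}\right) - 107} = \sqrt{\left(- \frac{205696}{142793} + \frac{120559}{81109}\right) \left(- \frac{1}{193849}\right) - 107} = \sqrt{\frac{75883489}{1654542491} \left(- \frac{1}{193849}\right) - 107} = \sqrt{- \frac{75883489}{320731407337859} - 107} = \sqrt{- \frac{34318260661034402}{320731407337859}} = \frac{i \sqrt{11006944039201047057540036025318}}{320731407337859}$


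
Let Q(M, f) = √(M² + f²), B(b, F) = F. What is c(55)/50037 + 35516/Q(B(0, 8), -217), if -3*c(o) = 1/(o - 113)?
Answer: 1/8706438 + 35516*√47153/47153 ≈ 163.56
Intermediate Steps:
c(o) = -1/(3*(-113 + o)) (c(o) = -1/(3*(o - 113)) = -1/(3*(-113 + o)))
c(55)/50037 + 35516/Q(B(0, 8), -217) = -1/(-339 + 3*55)/50037 + 35516/(√(8² + (-217)²)) = -1/(-339 + 165)*(1/50037) + 35516/(√(64 + 47089)) = -1/(-174)*(1/50037) + 35516/(√47153) = -1*(-1/174)*(1/50037) + 35516*(√47153/47153) = (1/174)*(1/50037) + 35516*√47153/47153 = 1/8706438 + 35516*√47153/47153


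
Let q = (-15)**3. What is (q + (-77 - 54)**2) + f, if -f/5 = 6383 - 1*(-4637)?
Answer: -41314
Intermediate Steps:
q = -3375
f = -55100 (f = -5*(6383 - 1*(-4637)) = -5*(6383 + 4637) = -5*11020 = -55100)
(q + (-77 - 54)**2) + f = (-3375 + (-77 - 54)**2) - 55100 = (-3375 + (-131)**2) - 55100 = (-3375 + 17161) - 55100 = 13786 - 55100 = -41314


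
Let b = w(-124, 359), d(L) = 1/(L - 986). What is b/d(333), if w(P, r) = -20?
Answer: 13060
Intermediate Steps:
d(L) = 1/(-986 + L)
b = -20
b/d(333) = -20/(1/(-986 + 333)) = -20/(1/(-653)) = -20/(-1/653) = -20*(-653) = 13060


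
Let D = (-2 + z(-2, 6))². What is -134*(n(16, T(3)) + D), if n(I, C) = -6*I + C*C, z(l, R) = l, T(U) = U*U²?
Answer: -86966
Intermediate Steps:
T(U) = U³
n(I, C) = C² - 6*I (n(I, C) = -6*I + C² = C² - 6*I)
D = 16 (D = (-2 - 2)² = (-4)² = 16)
-134*(n(16, T(3)) + D) = -134*(((3³)² - 6*16) + 16) = -134*((27² - 96) + 16) = -134*((729 - 96) + 16) = -134*(633 + 16) = -134*649 = -86966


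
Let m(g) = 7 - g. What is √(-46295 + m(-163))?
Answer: 15*I*√205 ≈ 214.77*I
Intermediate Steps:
√(-46295 + m(-163)) = √(-46295 + (7 - 1*(-163))) = √(-46295 + (7 + 163)) = √(-46295 + 170) = √(-46125) = 15*I*√205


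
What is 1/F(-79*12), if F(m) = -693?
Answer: -1/693 ≈ -0.0014430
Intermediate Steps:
1/F(-79*12) = 1/(-693) = -1/693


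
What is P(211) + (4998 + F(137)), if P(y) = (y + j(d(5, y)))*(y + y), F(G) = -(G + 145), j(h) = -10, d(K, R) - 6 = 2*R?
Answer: 89538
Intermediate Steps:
d(K, R) = 6 + 2*R
F(G) = -145 - G (F(G) = -(145 + G) = -145 - G)
P(y) = 2*y*(-10 + y) (P(y) = (y - 10)*(y + y) = (-10 + y)*(2*y) = 2*y*(-10 + y))
P(211) + (4998 + F(137)) = 2*211*(-10 + 211) + (4998 + (-145 - 1*137)) = 2*211*201 + (4998 + (-145 - 137)) = 84822 + (4998 - 282) = 84822 + 4716 = 89538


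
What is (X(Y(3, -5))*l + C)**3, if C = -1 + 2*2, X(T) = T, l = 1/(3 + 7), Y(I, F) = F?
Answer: 125/8 ≈ 15.625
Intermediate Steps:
l = 1/10 ≈ 0.10000
C = 3 (C = -1 + 4 = 3)
(X(Y(3, -5))*l + C)**3 = (-5*1/10 + 3)**3 = (-1/2 + 3)**3 = (5/2)**3 = 125/8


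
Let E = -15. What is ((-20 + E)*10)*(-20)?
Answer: 7000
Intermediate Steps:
((-20 + E)*10)*(-20) = ((-20 - 15)*10)*(-20) = -35*10*(-20) = -350*(-20) = 7000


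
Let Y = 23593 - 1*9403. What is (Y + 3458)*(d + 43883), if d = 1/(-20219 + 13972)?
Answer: 4837971540800/6247 ≈ 7.7445e+8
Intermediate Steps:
Y = 14190 (Y = 23593 - 9403 = 14190)
d = -1/6247 (d = 1/(-6247) = -1/6247 ≈ -0.00016008)
(Y + 3458)*(d + 43883) = (14190 + 3458)*(-1/6247 + 43883) = 17648*(274137100/6247) = 4837971540800/6247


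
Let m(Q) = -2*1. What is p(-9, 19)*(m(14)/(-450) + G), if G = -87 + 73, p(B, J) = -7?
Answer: 22043/225 ≈ 97.969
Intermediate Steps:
m(Q) = -2
G = -14
p(-9, 19)*(m(14)/(-450) + G) = -7*(-2/(-450) - 14) = -7*(-2*(-1/450) - 14) = -7*(1/225 - 14) = -7*(-3149/225) = 22043/225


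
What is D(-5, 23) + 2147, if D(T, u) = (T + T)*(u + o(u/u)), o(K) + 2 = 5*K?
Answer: 1887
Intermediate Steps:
o(K) = -2 + 5*K
D(T, u) = 2*T*(3 + u) (D(T, u) = (T + T)*(u + (-2 + 5*(u/u))) = (2*T)*(u + (-2 + 5*1)) = (2*T)*(u + (-2 + 5)) = (2*T)*(u + 3) = (2*T)*(3 + u) = 2*T*(3 + u))
D(-5, 23) + 2147 = 2*(-5)*(3 + 23) + 2147 = 2*(-5)*26 + 2147 = -260 + 2147 = 1887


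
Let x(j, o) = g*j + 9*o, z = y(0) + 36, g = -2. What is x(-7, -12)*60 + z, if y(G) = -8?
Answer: -5612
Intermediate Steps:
z = 28 (z = -8 + 36 = 28)
x(j, o) = -2*j + 9*o
x(-7, -12)*60 + z = (-2*(-7) + 9*(-12))*60 + 28 = (14 - 108)*60 + 28 = -94*60 + 28 = -5640 + 28 = -5612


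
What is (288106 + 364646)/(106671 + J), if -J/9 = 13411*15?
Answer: -108792/283969 ≈ -0.38311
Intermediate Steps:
J = -1810485 (J = -120699*15 = -9*201165 = -1810485)
(288106 + 364646)/(106671 + J) = (288106 + 364646)/(106671 - 1810485) = 652752/(-1703814) = 652752*(-1/1703814) = -108792/283969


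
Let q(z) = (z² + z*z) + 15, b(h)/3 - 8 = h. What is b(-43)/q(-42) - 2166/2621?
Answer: -2649781/3095401 ≈ -0.85604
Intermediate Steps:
b(h) = 24 + 3*h
q(z) = 15 + 2*z² (q(z) = (z² + z²) + 15 = 2*z² + 15 = 15 + 2*z²)
b(-43)/q(-42) - 2166/2621 = (24 + 3*(-43))/(15 + 2*(-42)²) - 2166/2621 = (24 - 129)/(15 + 2*1764) - 2166*1/2621 = -105/(15 + 3528) - 2166/2621 = -105/3543 - 2166/2621 = -105*1/3543 - 2166/2621 = -35/1181 - 2166/2621 = -2649781/3095401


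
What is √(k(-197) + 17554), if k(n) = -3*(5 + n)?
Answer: 7*√370 ≈ 134.65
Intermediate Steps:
k(n) = -15 - 3*n
√(k(-197) + 17554) = √((-15 - 3*(-197)) + 17554) = √((-15 + 591) + 17554) = √(576 + 17554) = √18130 = 7*√370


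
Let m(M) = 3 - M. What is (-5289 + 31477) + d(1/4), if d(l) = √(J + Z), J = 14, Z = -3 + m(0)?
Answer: 26188 + √14 ≈ 26192.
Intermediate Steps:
Z = 0 (Z = -3 + (3 - 1*0) = -3 + (3 + 0) = -3 + 3 = 0)
d(l) = √14 (d(l) = √(14 + 0) = √14)
(-5289 + 31477) + d(1/4) = (-5289 + 31477) + √14 = 26188 + √14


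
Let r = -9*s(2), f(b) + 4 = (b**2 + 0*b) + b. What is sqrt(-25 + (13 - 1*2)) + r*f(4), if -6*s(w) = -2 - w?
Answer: -96 + I*sqrt(14) ≈ -96.0 + 3.7417*I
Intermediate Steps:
s(w) = 1/3 + w/6 (s(w) = -(-2 - w)/6 = 1/3 + w/6)
f(b) = -4 + b + b**2 (f(b) = -4 + ((b**2 + 0*b) + b) = -4 + ((b**2 + 0) + b) = -4 + (b**2 + b) = -4 + (b + b**2) = -4 + b + b**2)
r = -6 (r = -9*(1/3 + (1/6)*2) = -9*(1/3 + 1/3) = -9*2/3 = -6)
sqrt(-25 + (13 - 1*2)) + r*f(4) = sqrt(-25 + (13 - 1*2)) - 6*(-4 + 4 + 4**2) = sqrt(-25 + (13 - 2)) - 6*(-4 + 4 + 16) = sqrt(-25 + 11) - 6*16 = sqrt(-14) - 96 = I*sqrt(14) - 96 = -96 + I*sqrt(14)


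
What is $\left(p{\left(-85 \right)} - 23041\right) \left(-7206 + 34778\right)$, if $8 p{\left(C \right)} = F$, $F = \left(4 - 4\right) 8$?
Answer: $-635286452$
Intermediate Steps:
$F = 0$ ($F = 0 \cdot 8 = 0$)
$p{\left(C \right)} = 0$ ($p{\left(C \right)} = \frac{1}{8} \cdot 0 = 0$)
$\left(p{\left(-85 \right)} - 23041\right) \left(-7206 + 34778\right) = \left(0 - 23041\right) \left(-7206 + 34778\right) = \left(-23041\right) 27572 = -635286452$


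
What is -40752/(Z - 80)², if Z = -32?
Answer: -2547/784 ≈ -3.2487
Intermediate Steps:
-40752/(Z - 80)² = -40752/(-32 - 80)² = -40752/((-112)²) = -40752/12544 = -40752*1/12544 = -2547/784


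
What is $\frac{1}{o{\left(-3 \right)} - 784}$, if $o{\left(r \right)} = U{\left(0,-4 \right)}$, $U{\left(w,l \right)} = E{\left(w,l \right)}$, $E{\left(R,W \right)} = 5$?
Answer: $- \frac{1}{779} \approx -0.0012837$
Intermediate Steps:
$U{\left(w,l \right)} = 5$
$o{\left(r \right)} = 5$
$\frac{1}{o{\left(-3 \right)} - 784} = \frac{1}{5 - 784} = \frac{1}{-779} = - \frac{1}{779}$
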